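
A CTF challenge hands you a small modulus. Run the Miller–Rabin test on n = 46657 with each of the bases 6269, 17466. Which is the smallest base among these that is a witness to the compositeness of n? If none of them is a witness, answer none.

n − 1 = 46656 = 2^6 · 729, so s = 6 and d = 729.
Base 6269: x_0 = 6269^729 mod 46657 = 1. x_0 = 1, so 6269 is not a witness.
Base 17466: x_0 = 17466^729 mod 46657 = 5507. x_0 is neither 1 nor 46656, so continue squaring. x_1 = 5507^2 mod 46657 = 46656. x_1 ≡ −1, so 17466 is not a witness.
No listed base is a witness for 46657.

none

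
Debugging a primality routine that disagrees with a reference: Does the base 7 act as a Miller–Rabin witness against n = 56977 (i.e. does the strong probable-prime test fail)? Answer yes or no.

yes

n − 1 = 56976 = 2^4 · 3561, so s = 4 and d = 3561.
By repeated squaring, 7^3561 ≡ 39693 (mod 56977).
x_0 = 7^3561 mod 56977 = 39693.
x_0 is neither 1 nor 56976, so continue squaring.
x_1 = 39693^2 mod 56977 = 6245.
x_2 = 6245^2 mod 56977 = 27757.
x_3 = 27757^2 mod 56977 = 8055.
Reached i = s−1 = 3 without hitting −1: 7 is a Miller–Rabin witness and 56977 is composite.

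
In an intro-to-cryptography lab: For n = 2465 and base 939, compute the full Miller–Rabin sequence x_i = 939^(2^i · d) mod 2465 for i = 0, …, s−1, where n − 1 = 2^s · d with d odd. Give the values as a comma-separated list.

684, 1971, 1, 1, 1

n − 1 = 2464 = 2^5 · 77, so s = 5 and d = 77.
x_0 = 939^77 mod 2465 = 684.
x_1 = 684^2 mod 2465 = 1971.
x_2 = 1971^2 mod 2465 = 1.
x_3 = 1^2 mod 2465 = 1.
x_4 = 1^2 mod 2465 = 1.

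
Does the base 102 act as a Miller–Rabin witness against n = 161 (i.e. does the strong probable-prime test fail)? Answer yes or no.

yes

n − 1 = 160 = 2^5 · 5, so s = 5 and d = 5.
Repeated squaring mod 161: 102^1 ≡ 102, 102^2 ≡ 100, 102^4 ≡ 18.
5 = 4 + 1, so 102^5 ≡ 18·102 ≡ 65 (mod 161).
x_0 = 102^5 mod 161 = 65.
x_0 is neither 1 nor 160, so continue squaring.
x_1 = 65^2 mod 161 = 39.
x_2 = 39^2 mod 161 = 72.
x_3 = 72^2 mod 161 = 32.
x_4 = 32^2 mod 161 = 58.
Reached i = s−1 = 4 without hitting −1: 102 is a Miller–Rabin witness and 161 is composite.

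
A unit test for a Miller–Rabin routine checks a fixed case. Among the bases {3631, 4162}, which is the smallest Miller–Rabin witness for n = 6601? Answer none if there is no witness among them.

4162

n − 1 = 6600 = 2^3 · 825, so s = 3 and d = 825.
Base 3631: x_0 = 3631^825 mod 6601 = 6600. x_0 = 6600 ≡ −1, so 3631 is not a witness.
Base 4162: x_0 = 4162^825 mod 6601 = 2920. x_0 is neither 1 nor 6600, so continue squaring. x_1 = 2920^2 mod 6601 = 4509. x_2 = 4509^2 mod 6601 = 1. x_2 = 1 but x_1 ≠ ±1, a nontrivial square root of 1 — 4162 is a witness and 6601 is composite.
The smallest witness among the given bases is 4162.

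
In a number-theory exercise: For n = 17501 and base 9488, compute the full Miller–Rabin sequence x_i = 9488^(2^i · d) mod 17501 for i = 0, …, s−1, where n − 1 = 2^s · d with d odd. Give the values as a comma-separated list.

n − 1 = 17500 = 2^2 · 4375, so s = 2 and d = 4375.
x_0 = 9488^4375 mod 17501 = 13595.
x_1 = 13595^2 mod 17501 = 13465.

13595, 13465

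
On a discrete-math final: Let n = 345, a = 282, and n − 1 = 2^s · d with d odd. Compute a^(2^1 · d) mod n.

n − 1 = 344 = 2^3 · 43, so s = 3 and d = 43.
x_0 = 282^43 mod 345 = 303.
x_1 = 303^2 mod 345 = 39.

39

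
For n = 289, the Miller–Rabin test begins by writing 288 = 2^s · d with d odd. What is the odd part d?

Halving: 288 → 144 → 72 → 36 → 18 → 9; 9 is odd.
So 288 = 2^5 · 9.

9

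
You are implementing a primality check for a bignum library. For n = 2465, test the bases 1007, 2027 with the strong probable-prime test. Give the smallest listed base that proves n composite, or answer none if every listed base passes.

n − 1 = 2464 = 2^5 · 77, so s = 5 and d = 77.
Base 1007: x_0 = 1007^77 mod 2465 = 1177. x_0 is neither 1 nor 2464, so continue squaring. x_1 = 1177^2 mod 2465 = 2464. x_1 ≡ −1, so 1007 is not a witness.
Base 2027: x_0 = 2027^77 mod 2465 = 157. x_0 is neither 1 nor 2464, so continue squaring. x_1 = 157^2 mod 2465 = 2464. x_1 ≡ −1, so 2027 is not a witness.
No listed base is a witness for 2465.

none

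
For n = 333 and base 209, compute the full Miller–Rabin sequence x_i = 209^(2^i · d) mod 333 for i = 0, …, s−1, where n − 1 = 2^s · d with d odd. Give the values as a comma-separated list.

n − 1 = 332 = 2^2 · 83, so s = 2 and d = 83.
x_0 = 209^83 mod 333 = 59.
x_1 = 59^2 mod 333 = 151.

59, 151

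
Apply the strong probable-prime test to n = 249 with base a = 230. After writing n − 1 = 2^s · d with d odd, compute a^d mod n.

65

n − 1 = 248 = 2^3 · 31, so s = 3 and d = 31.
230^31 mod 249 = 65.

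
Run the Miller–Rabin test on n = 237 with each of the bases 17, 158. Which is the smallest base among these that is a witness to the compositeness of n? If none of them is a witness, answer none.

17

n − 1 = 236 = 2^2 · 59, so s = 2 and d = 59.
Base 17: x_0 = 17^59 mod 237 = 191. x_0 is neither 1 nor 236, so continue squaring. x_1 = 191^2 mod 237 = 220. Reached i = s−1 = 1 without hitting −1: 17 is a Miller–Rabin witness and 237 is composite.
Base 158: x_0 = 158^59 mod 237 = 158. x_0 is neither 1 nor 236, so continue squaring. x_1 = 158^2 mod 237 = 79. Reached i = s−1 = 1 without hitting −1: 158 is a Miller–Rabin witness and 237 is composite.
The smallest witness among the given bases is 17.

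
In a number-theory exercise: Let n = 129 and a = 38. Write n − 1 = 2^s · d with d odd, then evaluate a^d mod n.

n − 1 = 128 = 2^7 · 1, so s = 7 and d = 1.
38^1 mod 129 = 38.

38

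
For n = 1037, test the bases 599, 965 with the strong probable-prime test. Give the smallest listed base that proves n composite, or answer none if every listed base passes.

n − 1 = 1036 = 2^2 · 259, so s = 2 and d = 259.
Base 599: x_0 = 599^259 mod 1037 = 438. x_0 is neither 1 nor 1036, so continue squaring. x_1 = 438^2 mod 1037 = 1036. x_1 ≡ −1, so 599 is not a witness.
Base 965: x_0 = 965^259 mod 1037 = 72. x_0 is neither 1 nor 1036, so continue squaring. x_1 = 72^2 mod 1037 = 1036. x_1 ≡ −1, so 965 is not a witness.
No listed base is a witness for 1037.

none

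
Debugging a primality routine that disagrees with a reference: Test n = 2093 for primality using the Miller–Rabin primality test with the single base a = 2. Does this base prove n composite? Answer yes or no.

yes

n − 1 = 2092 = 2^2 · 523, so s = 2 and d = 523.
x_0 = 2^523 mod 2093 = 1766.
x_0 is neither 1 nor 2092, so continue squaring.
x_1 = 1766^2 mod 2093 = 186.
Reached i = s−1 = 1 without hitting −1: 2 is a Miller–Rabin witness and 2093 is composite.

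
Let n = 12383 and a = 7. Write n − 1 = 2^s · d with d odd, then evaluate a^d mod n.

4606

n − 1 = 12382 = 2^1 · 6191, so s = 1 and d = 6191.
7^6191 mod 12383 = 4606.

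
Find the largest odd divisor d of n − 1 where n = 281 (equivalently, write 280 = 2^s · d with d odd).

35

Halving: 280 → 140 → 70 → 35; 35 is odd.
So 280 = 2^3 · 35.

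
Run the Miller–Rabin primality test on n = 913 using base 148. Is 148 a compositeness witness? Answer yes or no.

yes

n − 1 = 912 = 2^4 · 57, so s = 4 and d = 57.
Repeated squaring mod 913: 148^1 ≡ 148, 148^2 ≡ 905, 148^4 ≡ 64, 148^8 ≡ 444, 148^16 ≡ 841, 148^32 ≡ 619.
57 = 32 + 16 + 8 + 1, so 148^57 ≡ 619·841·444·148 ≡ 509 (mod 913).
x_0 = 148^57 mod 913 = 509.
x_0 is neither 1 nor 912, so continue squaring.
x_1 = 509^2 mod 913 = 702.
x_2 = 702^2 mod 913 = 697.
x_3 = 697^2 mod 913 = 93.
Reached i = s−1 = 3 without hitting −1: 148 is a Miller–Rabin witness and 913 is composite.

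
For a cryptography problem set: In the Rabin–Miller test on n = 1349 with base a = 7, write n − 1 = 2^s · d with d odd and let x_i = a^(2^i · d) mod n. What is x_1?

n − 1 = 1348 = 2^2 · 337, so s = 2 and d = 337.
x_0 = 7^337 mod 1349 = 672.
x_1 = 672^2 mod 1349 = 1018.

1018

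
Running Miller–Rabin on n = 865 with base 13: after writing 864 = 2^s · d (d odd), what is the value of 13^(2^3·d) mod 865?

n − 1 = 864 = 2^5 · 27, so s = 5 and d = 27.
x_0 = 13^27 mod 865 = 67.
x_1 = 67^2 mod 865 = 164.
x_2 = 164^2 mod 865 = 81.
x_3 = 81^2 mod 865 = 506.

506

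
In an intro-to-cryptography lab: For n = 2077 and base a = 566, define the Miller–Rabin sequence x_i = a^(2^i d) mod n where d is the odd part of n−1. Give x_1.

202

n − 1 = 2076 = 2^2 · 519, so s = 2 and d = 519.
x_0 = 566^519 mod 2077 = 66.
x_1 = 66^2 mod 2077 = 202.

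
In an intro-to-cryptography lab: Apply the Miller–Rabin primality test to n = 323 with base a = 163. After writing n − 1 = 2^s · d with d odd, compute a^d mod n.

197

n − 1 = 322 = 2^1 · 161, so s = 1 and d = 161.
163^161 mod 323 = 197.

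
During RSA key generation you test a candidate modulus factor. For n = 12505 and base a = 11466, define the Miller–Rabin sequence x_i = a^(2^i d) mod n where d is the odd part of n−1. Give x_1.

n − 1 = 12504 = 2^3 · 1563, so s = 3 and d = 1563.
x_0 = 11466^1563 mod 12505 = 1151.
x_1 = 1151^2 mod 12505 = 11776.

11776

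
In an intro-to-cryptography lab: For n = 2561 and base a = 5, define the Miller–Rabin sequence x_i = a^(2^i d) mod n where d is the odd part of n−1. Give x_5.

n − 1 = 2560 = 2^9 · 5, so s = 9 and d = 5.
x_0 = 5^5 mod 2561 = 564.
x_1 = 564^2 mod 2561 = 532.
x_2 = 532^2 mod 2561 = 1314.
x_3 = 1314^2 mod 2561 = 482.
x_4 = 482^2 mod 2561 = 1834.
x_5 = 1834^2 mod 2561 = 963.

963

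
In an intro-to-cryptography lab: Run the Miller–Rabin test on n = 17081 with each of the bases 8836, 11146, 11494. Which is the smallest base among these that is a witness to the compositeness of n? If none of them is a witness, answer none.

11146

n − 1 = 17080 = 2^3 · 2135, so s = 3 and d = 2135.
Base 8836: x_0 = 8836^2135 mod 17081 = 1. x_0 = 1, so 8836 is not a witness.
Base 11146: x_0 = 11146^2135 mod 17081 = 13821. x_0 is neither 1 nor 17080, so continue squaring. x_1 = 13821^2 mod 17081 = 3218. x_2 = 3218^2 mod 17081 = 4438. Reached i = s−1 = 2 without hitting −1: 11146 is a Miller–Rabin witness and 17081 is composite.
Base 11494: x_0 = 11494^2135 mod 17081 = 3932. x_0 is neither 1 nor 17080, so continue squaring. x_1 = 3932^2 mod 17081 = 2319. x_2 = 2319^2 mod 17081 = 14327. Reached i = s−1 = 2 without hitting −1: 11494 is a Miller–Rabin witness and 17081 is composite.
The smallest witness among the given bases is 11146.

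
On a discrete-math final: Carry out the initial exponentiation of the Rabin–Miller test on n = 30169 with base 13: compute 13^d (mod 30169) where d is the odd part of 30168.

26652

n − 1 = 30168 = 2^3 · 3771, so s = 3 and d = 3771.
Repeated squaring mod 30169: 13^1 ≡ 13, 13^2 ≡ 169, 13^4 ≡ 28561, 13^8 ≡ 21299, 13^16 ≡ 26317, 13^32 ≡ 24925, 13^64 ≡ 15577, 13^128 ≡ 23831, 13^256 ≡ 15305, 13^512 ≡ 10909, 13^1024 ≡ 19745, 13^2048 ≡ 21207.
3771 = 2048 + 1024 + 512 + 128 + 32 + 16 + 8 + 2 + 1, so 13^3771 ≡ 21207·19745·10909·23831·24925·26317·21299·169·13 ≡ 26652 (mod 30169).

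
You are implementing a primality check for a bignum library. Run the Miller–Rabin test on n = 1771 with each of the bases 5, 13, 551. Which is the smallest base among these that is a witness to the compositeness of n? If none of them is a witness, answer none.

n − 1 = 1770 = 2^1 · 885, so s = 1 and d = 885.
Base 5: x_0 = 5^885 mod 1771 = 342. x_0 ∉ {1, 1770} and s = 1, so 5 is a Miller–Rabin witness and 1771 is composite.
Base 13: x_0 = 13^885 mod 1771 = 1154. x_0 ∉ {1, 1770} and s = 1, so 13 is a Miller–Rabin witness and 1771 is composite.
Base 551: x_0 = 551^885 mod 1771 = 804. x_0 ∉ {1, 1770} and s = 1, so 551 is a Miller–Rabin witness and 1771 is composite.
The smallest witness among the given bases is 5.

5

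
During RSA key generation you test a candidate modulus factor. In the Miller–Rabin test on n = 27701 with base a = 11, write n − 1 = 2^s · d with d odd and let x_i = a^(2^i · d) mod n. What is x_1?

1

n − 1 = 27700 = 2^2 · 6925, so s = 2 and d = 6925.
x_0 = 11^6925 mod 27701 = 27700.
x_1 = 27700^2 mod 27701 = 1.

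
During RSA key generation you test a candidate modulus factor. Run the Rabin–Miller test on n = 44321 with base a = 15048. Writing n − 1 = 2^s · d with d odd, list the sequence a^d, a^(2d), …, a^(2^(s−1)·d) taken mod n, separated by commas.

39771, 4593, 43174, 30300, 24806

n − 1 = 44320 = 2^5 · 1385, so s = 5 and d = 1385.
x_0 = 15048^1385 mod 44321 = 39771.
x_1 = 39771^2 mod 44321 = 4593.
x_2 = 4593^2 mod 44321 = 43174.
x_3 = 43174^2 mod 44321 = 30300.
x_4 = 30300^2 mod 44321 = 24806.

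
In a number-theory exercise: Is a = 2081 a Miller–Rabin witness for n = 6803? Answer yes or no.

n − 1 = 6802 = 2^1 · 3401, so s = 1 and d = 3401.
x_0 = 2081^3401 mod 6803 = 1.
x_0 = 1, so 2081 is not a witness.

no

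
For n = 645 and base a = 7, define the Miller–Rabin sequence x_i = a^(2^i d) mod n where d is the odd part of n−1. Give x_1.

n − 1 = 644 = 2^2 · 161, so s = 2 and d = 161.
x_0 = 7^161 mod 645 = 37.
x_1 = 37^2 mod 645 = 79.

79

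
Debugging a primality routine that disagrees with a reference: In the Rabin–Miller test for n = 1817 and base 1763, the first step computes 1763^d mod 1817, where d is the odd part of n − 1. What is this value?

11

n − 1 = 1816 = 2^3 · 227, so s = 3 and d = 227.
By repeated squaring, 1763^227 ≡ 11 (mod 1817).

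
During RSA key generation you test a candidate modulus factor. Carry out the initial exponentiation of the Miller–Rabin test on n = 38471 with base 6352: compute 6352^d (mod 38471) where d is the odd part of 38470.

n − 1 = 38470 = 2^1 · 19235, so s = 1 and d = 19235.
6352^19235 mod 38471 = 9491.

9491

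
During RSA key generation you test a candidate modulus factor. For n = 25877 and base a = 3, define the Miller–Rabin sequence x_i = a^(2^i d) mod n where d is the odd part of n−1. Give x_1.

n − 1 = 25876 = 2^2 · 6469, so s = 2 and d = 6469.
Repeated squaring mod 25877: 3^1 ≡ 3, 3^2 ≡ 9, 3^4 ≡ 81, 3^8 ≡ 6561, 3^16 ≡ 13270, 3^32 ≡ 25792, 3^64 ≡ 7225, 3^128 ≡ 6716, 3^256 ≡ 1045, 3^512 ≡ 5191, 3^1024 ≡ 8524, 3^2048 ≡ 21837, 3^4096 ≡ 19090.
6469 = 4096 + 2048 + 256 + 64 + 4 + 1, so 3^6469 ≡ 19090·21837·1045·7225·81·3 ≡ 19594 (mod 25877).
x_0 = 19594.
x_1 = 19594^2 mod 25877 = 13664.

13664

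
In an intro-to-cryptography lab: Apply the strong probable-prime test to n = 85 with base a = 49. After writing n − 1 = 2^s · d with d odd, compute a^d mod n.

n − 1 = 84 = 2^2 · 21, so s = 2 and d = 21.
49^21 mod 85 = 19.

19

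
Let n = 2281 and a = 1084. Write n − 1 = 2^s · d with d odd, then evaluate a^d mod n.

n − 1 = 2280 = 2^3 · 285, so s = 3 and d = 285.
1084^285 mod 2281 = 1207.

1207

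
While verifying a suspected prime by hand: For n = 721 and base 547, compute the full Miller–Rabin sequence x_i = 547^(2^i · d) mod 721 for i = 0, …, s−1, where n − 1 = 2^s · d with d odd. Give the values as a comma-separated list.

484, 652, 435, 323

n − 1 = 720 = 2^4 · 45, so s = 4 and d = 45.
x_0 = 547^45 mod 721 = 484.
x_1 = 484^2 mod 721 = 652.
x_2 = 652^2 mod 721 = 435.
x_3 = 435^2 mod 721 = 323.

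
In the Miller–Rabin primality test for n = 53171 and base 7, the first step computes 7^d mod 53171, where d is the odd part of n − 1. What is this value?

1

n − 1 = 53170 = 2^1 · 26585, so s = 1 and d = 26585.
7^26585 mod 53171 = 1.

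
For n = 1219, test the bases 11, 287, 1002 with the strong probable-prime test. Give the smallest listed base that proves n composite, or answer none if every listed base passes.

n − 1 = 1218 = 2^1 · 609, so s = 1 and d = 609.
Base 11: x_0 = 11^609 mod 1219 = 378. x_0 ∉ {1, 1218} and s = 1, so 11 is a Miller–Rabin witness and 1219 is composite.
Base 287: x_0 = 287^609 mod 1219 = 769. x_0 ∉ {1, 1218} and s = 1, so 287 is a Miller–Rabin witness and 1219 is composite.
Base 1002: x_0 = 1002^609 mod 1219 = 179. x_0 ∉ {1, 1218} and s = 1, so 1002 is a Miller–Rabin witness and 1219 is composite.
The smallest witness among the given bases is 11.

11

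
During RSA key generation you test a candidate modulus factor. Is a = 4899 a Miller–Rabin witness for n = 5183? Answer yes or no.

n − 1 = 5182 = 2^1 · 2591, so s = 1 and d = 2591.
x_0 = 4899^2591 mod 5183 = 2911.
x_0 ∉ {1, 5182} and s = 1, so 4899 is a Miller–Rabin witness and 5183 is composite.

yes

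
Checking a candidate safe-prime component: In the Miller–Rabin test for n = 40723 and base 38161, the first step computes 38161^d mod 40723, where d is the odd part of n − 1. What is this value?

36360

n − 1 = 40722 = 2^1 · 20361, so s = 1 and d = 20361.
38161^20361 mod 40723 = 36360.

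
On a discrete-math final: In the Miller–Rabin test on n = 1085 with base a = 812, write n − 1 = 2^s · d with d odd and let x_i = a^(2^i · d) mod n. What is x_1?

n − 1 = 1084 = 2^2 · 271, so s = 2 and d = 271.
Repeated squaring mod 1085: 812^1 ≡ 812, 812^2 ≡ 749, 812^4 ≡ 56, 812^8 ≡ 966, 812^16 ≡ 56, 812^32 ≡ 966, 812^64 ≡ 56, 812^128 ≡ 966, 812^256 ≡ 56.
271 = 256 + 8 + 4 + 2 + 1, so 812^271 ≡ 56·966·56·749·812 ≡ 378 (mod 1085).
x_0 = 378.
x_1 = 378^2 mod 1085 = 749.

749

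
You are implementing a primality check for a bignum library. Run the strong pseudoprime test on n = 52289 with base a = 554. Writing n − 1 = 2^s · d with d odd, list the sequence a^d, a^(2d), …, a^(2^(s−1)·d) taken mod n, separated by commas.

41555, 26089, 42297, 20363, 52288, 1

n − 1 = 52288 = 2^6 · 817, so s = 6 and d = 817.
x_0 = 554^817 mod 52289 = 41555.
x_1 = 41555^2 mod 52289 = 26089.
x_2 = 26089^2 mod 52289 = 42297.
x_3 = 42297^2 mod 52289 = 20363.
x_4 = 20363^2 mod 52289 = 52288.
x_5 = 52288^2 mod 52289 = 1.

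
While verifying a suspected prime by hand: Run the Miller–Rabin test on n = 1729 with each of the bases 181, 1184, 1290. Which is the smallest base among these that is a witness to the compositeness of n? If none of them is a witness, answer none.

none

n − 1 = 1728 = 2^6 · 27, so s = 6 and d = 27.
Base 181: x_0 = 181^27 mod 1729 = 1728. x_0 = 1728 ≡ −1, so 181 is not a witness.
Base 1184: x_0 = 1184^27 mod 1729 = 1. x_0 = 1, so 1184 is not a witness.
Base 1290: x_0 = 1290^27 mod 1729 = 1. x_0 = 1, so 1290 is not a witness.
No listed base is a witness for 1729.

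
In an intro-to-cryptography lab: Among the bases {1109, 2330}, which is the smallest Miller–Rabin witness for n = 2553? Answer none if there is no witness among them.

none

n − 1 = 2552 = 2^3 · 319, so s = 3 and d = 319.
Base 1109: x_0 = 1109^319 mod 2553 = 2552. x_0 = 2552 ≡ −1, so 1109 is not a witness.
Base 2330: x_0 = 2330^319 mod 2553 = 2552. x_0 = 2552 ≡ −1, so 2330 is not a witness.
No listed base is a witness for 2553.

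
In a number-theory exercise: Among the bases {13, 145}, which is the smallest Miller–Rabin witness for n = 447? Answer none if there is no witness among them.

13

n − 1 = 446 = 2^1 · 223, so s = 1 and d = 223.
Base 13: x_0 = 13^223 mod 447 = 136. x_0 ∉ {1, 446} and s = 1, so 13 is a Miller–Rabin witness and 447 is composite.
Base 145: x_0 = 145^223 mod 447 = 145. x_0 ∉ {1, 446} and s = 1, so 145 is a Miller–Rabin witness and 447 is composite.
The smallest witness among the given bases is 13.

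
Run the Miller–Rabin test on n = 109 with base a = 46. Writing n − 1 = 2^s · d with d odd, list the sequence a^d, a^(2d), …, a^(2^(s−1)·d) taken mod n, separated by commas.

108, 1

n − 1 = 108 = 2^2 · 27, so s = 2 and d = 27.
x_0 = 46^27 mod 109 = 108.
x_1 = 108^2 mod 109 = 1.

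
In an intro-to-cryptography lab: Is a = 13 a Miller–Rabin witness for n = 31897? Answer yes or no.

yes

n − 1 = 31896 = 2^3 · 3987, so s = 3 and d = 3987.
Repeated squaring mod 31897: 13^1 ≡ 13, 13^2 ≡ 169, 13^4 ≡ 28561, 13^8 ≡ 28740, 13^16 ≡ 14785, 13^32 ≡ 6084, 13^64 ≡ 14536, 13^128 ≡ 9568, 13^256 ≡ 2234, 13^512 ≡ 14824, 13^1024 ≡ 12543, 13^2048 ≡ 10845.
3987 = 2048 + 1024 + 512 + 256 + 128 + 16 + 2 + 1, so 13^3987 ≡ 10845·12543·14824·2234·9568·14785·169·13 ≡ 193 (mod 31897).
x_0 = 13^3987 mod 31897 = 193.
x_0 is neither 1 nor 31896, so continue squaring.
x_1 = 193^2 mod 31897 = 5352.
x_2 = 5352^2 mod 31897 = 398.
Reached i = s−1 = 2 without hitting −1: 13 is a Miller–Rabin witness and 31897 is composite.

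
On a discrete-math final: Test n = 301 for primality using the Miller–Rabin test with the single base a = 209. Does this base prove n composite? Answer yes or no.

no

n − 1 = 300 = 2^2 · 75, so s = 2 and d = 75.
x_0 = 209^75 mod 301 = 300.
x_0 = 300 ≡ −1, so 209 is not a witness.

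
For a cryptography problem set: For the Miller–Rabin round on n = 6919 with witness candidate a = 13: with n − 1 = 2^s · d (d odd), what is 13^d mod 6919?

1568

n − 1 = 6918 = 2^1 · 3459, so s = 1 and d = 3459.
By repeated squaring, 13^3459 ≡ 1568 (mod 6919).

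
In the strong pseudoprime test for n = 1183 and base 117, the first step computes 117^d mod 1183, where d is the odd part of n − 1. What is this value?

n − 1 = 1182 = 2^1 · 591, so s = 1 and d = 591.
117^591 mod 1183 = 1014.

1014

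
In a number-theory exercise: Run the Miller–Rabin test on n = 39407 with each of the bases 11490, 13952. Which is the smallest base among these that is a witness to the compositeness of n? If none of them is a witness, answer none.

11490

n − 1 = 39406 = 2^1 · 19703, so s = 1 and d = 19703.
Base 11490: x_0 = 11490^19703 mod 39407 = 32051. x_0 ∉ {1, 39406} and s = 1, so 11490 is a Miller–Rabin witness and 39407 is composite.
Base 13952: x_0 = 13952^19703 mod 39407 = 39187. x_0 ∉ {1, 39406} and s = 1, so 13952 is a Miller–Rabin witness and 39407 is composite.
The smallest witness among the given bases is 11490.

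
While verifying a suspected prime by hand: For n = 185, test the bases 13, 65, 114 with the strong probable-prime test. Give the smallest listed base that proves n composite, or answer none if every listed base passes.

13

n − 1 = 184 = 2^3 · 23, so s = 3 and d = 23.
Base 13: x_0 = 13^23 mod 185 = 2. x_0 is neither 1 nor 184, so continue squaring. x_1 = 2^2 mod 185 = 4. x_2 = 4^2 mod 185 = 16. Reached i = s−1 = 2 without hitting −1: 13 is a Miller–Rabin witness and 185 is composite.
Base 65: x_0 = 65^23 mod 185 = 40. x_0 is neither 1 nor 184, so continue squaring. x_1 = 40^2 mod 185 = 120. x_2 = 120^2 mod 185 = 155. Reached i = s−1 = 2 without hitting −1: 65 is a Miller–Rabin witness and 185 is composite.
Base 114: x_0 = 114^23 mod 185 = 169. x_0 is neither 1 nor 184, so continue squaring. x_1 = 169^2 mod 185 = 71. x_2 = 71^2 mod 185 = 46. Reached i = s−1 = 2 without hitting −1: 114 is a Miller–Rabin witness and 185 is composite.
The smallest witness among the given bases is 13.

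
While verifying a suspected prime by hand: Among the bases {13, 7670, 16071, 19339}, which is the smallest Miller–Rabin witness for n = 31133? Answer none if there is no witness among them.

n − 1 = 31132 = 2^2 · 7783, so s = 2 and d = 7783.
Base 13: x_0 = 13^7783 mod 31133 = 11284. x_0 is neither 1 nor 31132, so continue squaring. x_1 = 11284^2 mod 31133 = 25819. Reached i = s−1 = 1 without hitting −1: 13 is a Miller–Rabin witness and 31133 is composite.
Base 7670: x_0 = 7670^7783 mod 31133 = 12611. x_0 is neither 1 nor 31132, so continue squaring. x_1 = 12611^2 mod 31133 = 9957. Reached i = s−1 = 1 without hitting −1: 7670 is a Miller–Rabin witness and 31133 is composite.
Base 16071: x_0 = 16071^7783 mod 31133 = 1506. x_0 is neither 1 nor 31132, so continue squaring. x_1 = 1506^2 mod 31133 = 26460. Reached i = s−1 = 1 without hitting −1: 16071 is a Miller–Rabin witness and 31133 is composite.
Base 19339: x_0 = 19339^7783 mod 31133 = 8744. x_0 is neither 1 nor 31132, so continue squaring. x_1 = 8744^2 mod 31133 = 26021. Reached i = s−1 = 1 without hitting −1: 19339 is a Miller–Rabin witness and 31133 is composite.
The smallest witness among the given bases is 13.

13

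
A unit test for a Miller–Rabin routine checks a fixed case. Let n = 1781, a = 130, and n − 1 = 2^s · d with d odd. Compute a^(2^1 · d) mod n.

377

n − 1 = 1780 = 2^2 · 445, so s = 2 and d = 445.
x_0 = 130^445 mod 1781 = 754.
x_1 = 754^2 mod 1781 = 377.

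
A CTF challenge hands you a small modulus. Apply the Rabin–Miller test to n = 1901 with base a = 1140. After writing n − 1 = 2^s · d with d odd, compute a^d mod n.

218

n − 1 = 1900 = 2^2 · 475, so s = 2 and d = 475.
Repeated squaring mod 1901: 1140^1 ≡ 1140, 1140^2 ≡ 1217, 1140^4 ≡ 210, 1140^8 ≡ 377, 1140^16 ≡ 1455, 1140^32 ≡ 1212, 1140^64 ≡ 1372, 1140^128 ≡ 394, 1140^256 ≡ 1255.
475 = 256 + 128 + 64 + 16 + 8 + 2 + 1, so 1140^475 ≡ 1255·394·1372·1455·377·1217·1140 ≡ 218 (mod 1901).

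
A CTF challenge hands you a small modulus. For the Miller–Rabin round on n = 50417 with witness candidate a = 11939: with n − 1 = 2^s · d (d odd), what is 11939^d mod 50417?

n − 1 = 50416 = 2^4 · 3151, so s = 4 and d = 3151.
11939^3151 mod 50417 = 11148.

11148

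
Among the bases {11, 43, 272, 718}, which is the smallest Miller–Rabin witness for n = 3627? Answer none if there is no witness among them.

11

n − 1 = 3626 = 2^1 · 1813, so s = 1 and d = 1813.
Base 11: x_0 = 11^1813 mod 3627 = 362. x_0 ∉ {1, 3626} and s = 1, so 11 is a Miller–Rabin witness and 3627 is composite.
Base 43: x_0 = 43^1813 mod 3627 = 2032. x_0 ∉ {1, 3626} and s = 1, so 43 is a Miller–Rabin witness and 3627 is composite.
Base 272: x_0 = 272^1813 mod 3627 = 2027. x_0 ∉ {1, 3626} and s = 1, so 272 is a Miller–Rabin witness and 3627 is composite.
Base 718: x_0 = 718^1813 mod 3627 = 718. x_0 ∉ {1, 3626} and s = 1, so 718 is a Miller–Rabin witness and 3627 is composite.
The smallest witness among the given bases is 11.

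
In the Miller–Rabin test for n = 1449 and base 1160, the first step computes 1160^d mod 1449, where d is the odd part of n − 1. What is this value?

341

n − 1 = 1448 = 2^3 · 181, so s = 3 and d = 181.
Repeated squaring mod 1449: 1160^1 ≡ 1160, 1160^2 ≡ 928, 1160^4 ≡ 478, 1160^8 ≡ 991, 1160^16 ≡ 1108, 1160^32 ≡ 361, 1160^64 ≡ 1360, 1160^128 ≡ 676.
181 = 128 + 32 + 16 + 4 + 1, so 1160^181 ≡ 676·361·1108·478·1160 ≡ 341 (mod 1449).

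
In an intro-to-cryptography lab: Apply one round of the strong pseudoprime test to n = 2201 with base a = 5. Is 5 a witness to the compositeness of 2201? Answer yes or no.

yes

n − 1 = 2200 = 2^3 · 275, so s = 3 and d = 275.
By repeated squaring, 5^275 ≡ 924 (mod 2201).
x_0 = 5^275 mod 2201 = 924.
x_0 is neither 1 nor 2200, so continue squaring.
x_1 = 924^2 mod 2201 = 1989.
x_2 = 1989^2 mod 2201 = 924.
Reached i = s−1 = 2 without hitting −1: 5 is a Miller–Rabin witness and 2201 is composite.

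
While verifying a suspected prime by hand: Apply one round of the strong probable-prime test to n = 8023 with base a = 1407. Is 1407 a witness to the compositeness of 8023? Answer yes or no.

n − 1 = 8022 = 2^1 · 4011, so s = 1 and d = 4011.
x_0 = 1407^4011 mod 8023 = 835.
x_0 ∉ {1, 8022} and s = 1, so 1407 is a Miller–Rabin witness and 8023 is composite.

yes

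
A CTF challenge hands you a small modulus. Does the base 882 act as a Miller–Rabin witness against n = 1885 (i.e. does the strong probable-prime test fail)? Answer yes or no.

n − 1 = 1884 = 2^2 · 471, so s = 2 and d = 471.
By repeated squaring, 882^471 ≡ 278 (mod 1885).
x_0 = 882^471 mod 1885 = 278.
x_0 is neither 1 nor 1884, so continue squaring.
x_1 = 278^2 mod 1885 = 1884.
x_1 ≡ −1, so 882 is not a witness.

no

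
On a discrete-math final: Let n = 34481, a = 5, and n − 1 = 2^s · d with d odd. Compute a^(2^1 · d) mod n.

5575

n − 1 = 34480 = 2^4 · 2155, so s = 4 and d = 2155.
x_0 = 5^2155 mod 34481 = 23525.
x_1 = 23525^2 mod 34481 = 5575.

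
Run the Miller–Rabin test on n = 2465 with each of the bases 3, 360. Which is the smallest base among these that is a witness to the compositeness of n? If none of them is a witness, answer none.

n − 1 = 2464 = 2^5 · 77, so s = 5 and d = 77.
Base 3: x_0 = 3^77 mod 2465 = 2018. x_0 is neither 1 nor 2464, so continue squaring. x_1 = 2018^2 mod 2465 = 144. x_2 = 144^2 mod 2465 = 1016. x_3 = 1016^2 mod 2465 = 1886. x_4 = 1886^2 mod 2465 = 1. x_4 = 1 but x_3 ≠ ±1, a nontrivial square root of 1 — 3 is a witness and 2465 is composite.
Base 360: x_0 = 360^77 mod 2465 = 505. x_0 is neither 1 nor 2464, so continue squaring. x_1 = 505^2 mod 2465 = 1130. x_2 = 1130^2 mod 2465 = 30. x_3 = 30^2 mod 2465 = 900. x_4 = 900^2 mod 2465 = 1480. Reached i = s−1 = 4 without hitting −1: 360 is a Miller–Rabin witness and 2465 is composite.
The smallest witness among the given bases is 3.

3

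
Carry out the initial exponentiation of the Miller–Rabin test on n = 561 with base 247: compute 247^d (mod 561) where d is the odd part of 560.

n − 1 = 560 = 2^4 · 35, so s = 4 and d = 35.
247^35 mod 561 = 100.

100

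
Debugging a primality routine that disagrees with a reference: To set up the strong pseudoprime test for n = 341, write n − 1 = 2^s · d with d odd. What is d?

Halving: 340 → 170 → 85; 85 is odd.
So 340 = 2^2 · 85.

85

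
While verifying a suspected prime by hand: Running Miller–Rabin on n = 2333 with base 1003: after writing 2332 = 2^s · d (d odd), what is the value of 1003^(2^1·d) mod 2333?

2332

n − 1 = 2332 = 2^2 · 583, so s = 2 and d = 583.
x_0 = 1003^583 mod 2333 = 108.
x_1 = 108^2 mod 2333 = 2332.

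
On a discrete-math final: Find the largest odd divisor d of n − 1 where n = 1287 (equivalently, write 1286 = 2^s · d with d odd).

Halving: 1286 → 643; 643 is odd.
So 1286 = 2^1 · 643.

643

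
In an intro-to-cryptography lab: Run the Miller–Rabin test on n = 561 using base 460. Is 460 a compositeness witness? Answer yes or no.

n − 1 = 560 = 2^4 · 35, so s = 4 and d = 35.
Repeated squaring mod 561: 460^1 ≡ 460, 460^2 ≡ 103, 460^4 ≡ 511, 460^8 ≡ 256, 460^16 ≡ 460, 460^32 ≡ 103.
35 = 32 + 2 + 1, so 460^35 ≡ 103·103·460 ≡ 1 (mod 561).
x_0 = 460^35 mod 561 = 1.
x_0 = 1, so 460 is not a witness.

no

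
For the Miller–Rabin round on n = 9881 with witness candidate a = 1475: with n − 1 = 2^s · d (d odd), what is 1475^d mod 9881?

450

n − 1 = 9880 = 2^3 · 1235, so s = 3 and d = 1235.
Repeated squaring mod 9881: 1475^1 ≡ 1475, 1475^2 ≡ 1805, 1475^4 ≡ 7176, 1475^8 ≡ 5085, 1475^16 ≡ 8529, 1475^32 ≡ 9800, 1475^64 ≡ 6561, 1475^128 ≡ 5085, 1475^256 ≡ 8529, 1475^512 ≡ 9800, 1475^1024 ≡ 6561.
1235 = 1024 + 128 + 64 + 16 + 2 + 1, so 1475^1235 ≡ 6561·5085·6561·8529·1805·1475 ≡ 450 (mod 9881).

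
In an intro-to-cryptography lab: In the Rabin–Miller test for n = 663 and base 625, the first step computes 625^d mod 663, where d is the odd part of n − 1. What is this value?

n − 1 = 662 = 2^1 · 331, so s = 1 and d = 331.
625^331 mod 663 = 157.

157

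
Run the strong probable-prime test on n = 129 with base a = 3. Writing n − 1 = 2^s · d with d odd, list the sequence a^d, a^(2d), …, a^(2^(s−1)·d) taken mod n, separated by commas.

3, 9, 81, 111, 66, 99, 126

n − 1 = 128 = 2^7 · 1, so s = 7 and d = 1.
x_0 = 3^1 mod 129 = 3.
x_1 = 3^2 mod 129 = 9.
x_2 = 9^2 mod 129 = 81.
x_3 = 81^2 mod 129 = 111.
x_4 = 111^2 mod 129 = 66.
x_5 = 66^2 mod 129 = 99.
x_6 = 99^2 mod 129 = 126.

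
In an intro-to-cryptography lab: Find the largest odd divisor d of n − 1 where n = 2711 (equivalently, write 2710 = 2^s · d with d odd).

1355

Halving: 2710 → 1355; 1355 is odd.
So 2710 = 2^1 · 1355.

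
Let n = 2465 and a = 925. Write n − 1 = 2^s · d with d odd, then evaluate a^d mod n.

n − 1 = 2464 = 2^5 · 77, so s = 5 and d = 77.
925^77 mod 2465 = 1230.

1230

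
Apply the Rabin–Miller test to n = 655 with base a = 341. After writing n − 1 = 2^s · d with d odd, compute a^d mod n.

571

n − 1 = 654 = 2^1 · 327, so s = 1 and d = 327.
341^327 mod 655 = 571.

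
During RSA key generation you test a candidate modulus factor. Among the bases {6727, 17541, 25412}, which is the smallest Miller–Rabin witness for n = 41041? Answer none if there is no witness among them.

6727

n − 1 = 41040 = 2^4 · 2565, so s = 4 and d = 2565.
Base 6727: x_0 = 6727^2565 mod 41041 = 26278. x_0 is neither 1 nor 41040, so continue squaring. x_1 = 26278^2 mod 41041 = 18459. x_2 = 18459^2 mod 41041 = 12299. x_3 = 12299^2 mod 41041 = 29316. Reached i = s−1 = 3 without hitting −1: 6727 is a Miller–Rabin witness and 41041 is composite.
Base 17541: x_0 = 17541^2565 mod 41041 = 34033. x_0 is neither 1 nor 41040, so continue squaring. x_1 = 34033^2 mod 41041 = 27028. x_2 = 27028^2 mod 41041 = 24025. x_3 = 24025^2 mod 41041 = 1. x_3 = 1 but x_2 ≠ ±1, a nontrivial square root of 1 — 17541 is a witness and 41041 is composite.
Base 25412: x_0 = 25412^2565 mod 41041 = 37465. x_0 is neither 1 nor 41040, so continue squaring. x_1 = 37465^2 mod 41041 = 24025. x_2 = 24025^2 mod 41041 = 1. x_2 = 1 but x_1 ≠ ±1, a nontrivial square root of 1 — 25412 is a witness and 41041 is composite.
The smallest witness among the given bases is 6727.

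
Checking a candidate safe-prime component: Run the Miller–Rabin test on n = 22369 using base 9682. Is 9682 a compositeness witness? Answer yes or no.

n − 1 = 22368 = 2^5 · 699, so s = 5 and d = 699.
By repeated squaring, 9682^699 ≡ 18342 (mod 22369).
x_0 = 9682^699 mod 22369 = 18342.
x_0 is neither 1 nor 22368, so continue squaring.
x_1 = 18342^2 mod 22369 = 21573.
x_2 = 21573^2 mod 22369 = 7284.
x_3 = 7284^2 mod 22369 = 19757.
x_4 = 19757^2 mod 22369 = 22368.
x_4 ≡ −1, so 9682 is not a witness.

no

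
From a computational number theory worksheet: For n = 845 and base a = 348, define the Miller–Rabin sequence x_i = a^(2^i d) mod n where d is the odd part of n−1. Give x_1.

594

n − 1 = 844 = 2^2 · 211, so s = 2 and d = 211.
Repeated squaring mod 845: 348^1 ≡ 348, 348^2 ≡ 269, 348^4 ≡ 536, 348^8 ≡ 841, 348^16 ≡ 16, 348^32 ≡ 256, 348^64 ≡ 471, 348^128 ≡ 451.
211 = 128 + 64 + 16 + 2 + 1, so 348^211 ≡ 451·471·16·269·348 ≡ 322 (mod 845).
x_0 = 322.
x_1 = 322^2 mod 845 = 594.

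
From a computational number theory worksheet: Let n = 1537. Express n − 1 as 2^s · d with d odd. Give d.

3

Halving: 1536 → 768 → 384 → 192 → 96 → 48 → 24 → 12 → 6 → 3; 3 is odd.
So 1536 = 2^9 · 3.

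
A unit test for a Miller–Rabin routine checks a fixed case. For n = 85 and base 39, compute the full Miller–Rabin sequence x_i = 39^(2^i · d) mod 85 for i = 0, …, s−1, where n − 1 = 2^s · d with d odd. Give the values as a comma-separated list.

n − 1 = 84 = 2^2 · 21, so s = 2 and d = 21.
x_0 = 39^21 mod 85 = 14.
x_1 = 14^2 mod 85 = 26.

14, 26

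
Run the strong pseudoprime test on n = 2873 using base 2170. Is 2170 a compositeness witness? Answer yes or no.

n − 1 = 2872 = 2^3 · 359, so s = 3 and d = 359.
x_0 = 2170^359 mod 2873 = 1312.
x_0 is neither 1 nor 2872, so continue squaring.
x_1 = 1312^2 mod 2873 = 417.
x_2 = 417^2 mod 2873 = 1509.
Reached i = s−1 = 2 without hitting −1: 2170 is a Miller–Rabin witness and 2873 is composite.

yes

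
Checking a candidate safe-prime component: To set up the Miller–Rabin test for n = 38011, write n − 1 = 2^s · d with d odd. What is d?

19005

Halving: 38010 → 19005; 19005 is odd.
So 38010 = 2^1 · 19005.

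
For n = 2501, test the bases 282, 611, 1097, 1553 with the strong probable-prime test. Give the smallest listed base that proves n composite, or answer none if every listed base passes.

n − 1 = 2500 = 2^2 · 625, so s = 2 and d = 625.
Base 282: x_0 = 282^625 mod 2501 = 2451. x_0 is neither 1 nor 2500, so continue squaring. x_1 = 2451^2 mod 2501 = 2500. x_1 ≡ −1, so 282 is not a witness.
Base 611: x_0 = 611^625 mod 2501 = 1. x_0 = 1, so 611 is not a witness.
Base 1097: x_0 = 1097^625 mod 2501 = 2500. x_0 = 2500 ≡ −1, so 1097 is not a witness.
Base 1553: x_0 = 1553^625 mod 2501 = 2451. x_0 is neither 1 nor 2500, so continue squaring. x_1 = 2451^2 mod 2501 = 2500. x_1 ≡ −1, so 1553 is not a witness.
No listed base is a witness for 2501.

none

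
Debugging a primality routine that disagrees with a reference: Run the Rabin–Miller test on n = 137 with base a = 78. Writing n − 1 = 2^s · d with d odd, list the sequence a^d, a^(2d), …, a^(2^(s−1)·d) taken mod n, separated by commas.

n − 1 = 136 = 2^3 · 17, so s = 3 and d = 17.
x_0 = 78^17 mod 137 = 136.
x_1 = 136^2 mod 137 = 1.
x_2 = 1^2 mod 137 = 1.

136, 1, 1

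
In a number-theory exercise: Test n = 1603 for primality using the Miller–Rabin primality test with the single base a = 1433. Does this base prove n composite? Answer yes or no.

n − 1 = 1602 = 2^1 · 801, so s = 1 and d = 801.
Repeated squaring mod 1603: 1433^1 ≡ 1433, 1433^2 ≡ 46, 1433^4 ≡ 513, 1433^8 ≡ 277, 1433^16 ≡ 1388, 1433^32 ≡ 1341, 1433^64 ≡ 1318, 1433^128 ≡ 1075, 1433^256 ≡ 1465, 1433^512 ≡ 1411.
801 = 512 + 256 + 32 + 1, so 1433^801 ≡ 1411·1465·1341·1433 ≡ 34 (mod 1603).
x_0 = 1433^801 mod 1603 = 34.
x_0 ∉ {1, 1602} and s = 1, so 1433 is a Miller–Rabin witness and 1603 is composite.

yes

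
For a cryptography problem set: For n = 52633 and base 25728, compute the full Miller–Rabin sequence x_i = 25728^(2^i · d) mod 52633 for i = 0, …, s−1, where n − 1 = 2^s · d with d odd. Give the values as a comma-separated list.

n − 1 = 52632 = 2^3 · 6579, so s = 3 and d = 6579.
x_0 = 25728^6579 mod 52633 = 37596.
x_1 = 37596^2 mod 52633 = 1.
x_2 = 1^2 mod 52633 = 1.

37596, 1, 1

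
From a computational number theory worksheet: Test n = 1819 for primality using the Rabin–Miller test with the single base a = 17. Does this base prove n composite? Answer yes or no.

n − 1 = 1818 = 2^1 · 909, so s = 1 and d = 909.
x_0 = 17^909 mod 1819 = 238.
x_0 ∉ {1, 1818} and s = 1, so 17 is a Miller–Rabin witness and 1819 is composite.

yes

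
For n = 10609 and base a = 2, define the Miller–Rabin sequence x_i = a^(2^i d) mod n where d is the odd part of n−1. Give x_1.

4739

n − 1 = 10608 = 2^4 · 663, so s = 4 and d = 663.
x_0 = 2^663 mod 10609 = 2370.
x_1 = 2370^2 mod 10609 = 4739.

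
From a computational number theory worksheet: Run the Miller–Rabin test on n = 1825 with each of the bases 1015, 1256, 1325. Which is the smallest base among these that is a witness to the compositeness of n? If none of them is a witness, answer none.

1015

n − 1 = 1824 = 2^5 · 57, so s = 5 and d = 57.
Base 1015: x_0 = 1015^57 mod 1825 = 1450. x_0 is neither 1 nor 1824, so continue squaring. x_1 = 1450^2 mod 1825 = 100. x_2 = 100^2 mod 1825 = 875. x_3 = 875^2 mod 1825 = 950. x_4 = 950^2 mod 1825 = 950. Reached i = s−1 = 4 without hitting −1: 1015 is a Miller–Rabin witness and 1825 is composite.
Base 1256: x_0 = 1256^57 mod 1825 = 386. x_0 is neither 1 nor 1824, so continue squaring. x_1 = 386^2 mod 1825 = 1171. x_2 = 1171^2 mod 1825 = 666. x_3 = 666^2 mod 1825 = 81. x_4 = 81^2 mod 1825 = 1086. Reached i = s−1 = 4 without hitting −1: 1256 is a Miller–Rabin witness and 1825 is composite.
Base 1325: x_0 = 1325^57 mod 1825 = 1700. x_0 is neither 1 nor 1824, so continue squaring. x_1 = 1700^2 mod 1825 = 1025. x_2 = 1025^2 mod 1825 = 1250. x_3 = 1250^2 mod 1825 = 300. x_4 = 300^2 mod 1825 = 575. Reached i = s−1 = 4 without hitting −1: 1325 is a Miller–Rabin witness and 1825 is composite.
The smallest witness among the given bases is 1015.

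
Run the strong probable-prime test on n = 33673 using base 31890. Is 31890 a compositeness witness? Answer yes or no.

yes

n − 1 = 33672 = 2^3 · 4209, so s = 3 and d = 4209.
x_0 = 31890^4209 mod 33673 = 2677.
x_0 is neither 1 nor 33672, so continue squaring.
x_1 = 2677^2 mod 33673 = 27653.
x_2 = 27653^2 mod 33673 = 8252.
Reached i = s−1 = 2 without hitting −1: 31890 is a Miller–Rabin witness and 33673 is composite.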